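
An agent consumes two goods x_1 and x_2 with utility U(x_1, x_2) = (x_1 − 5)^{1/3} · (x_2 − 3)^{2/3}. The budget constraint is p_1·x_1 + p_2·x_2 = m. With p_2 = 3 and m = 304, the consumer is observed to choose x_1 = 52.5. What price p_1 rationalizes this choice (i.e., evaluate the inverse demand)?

p_1 = 2

MRS = (1/2)·(x_2−3)/(x_1−5). Tangency with p_1/p_2 gives x_2−3 = 2·(p_1/p_2)·(x_1−5).
After buying the subsistence bundle (5, 3), a share 1/3 of the remaining income goes to x_1: x_1* = 5 + 1/3·(m − 5p_1 − 3p_2)/p_1.
Set x_1* = 52.5 in the demand function and solve for p_1: p_1 = 2.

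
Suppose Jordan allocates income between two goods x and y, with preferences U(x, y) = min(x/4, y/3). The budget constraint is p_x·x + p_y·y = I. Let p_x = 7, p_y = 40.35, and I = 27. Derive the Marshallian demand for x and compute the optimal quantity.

x* = 0.7246

Leontief preferences: the optimum is at the kink where x/4 = y/3, i.e. y = (3/4)·x.
Budget: p_x·x + p_y·(3/4)·x = I, so (4·p_x + 3·p_y)·x = 4·I.
Demand: x*(p_x,p_y,I) = 4·I/(4·p_x + 3·p_y), y* = 3·I/(4·p_x + 3·p_y).
Here 4·7 + 3·40.35 = 149.05, giving x* = 0.7246.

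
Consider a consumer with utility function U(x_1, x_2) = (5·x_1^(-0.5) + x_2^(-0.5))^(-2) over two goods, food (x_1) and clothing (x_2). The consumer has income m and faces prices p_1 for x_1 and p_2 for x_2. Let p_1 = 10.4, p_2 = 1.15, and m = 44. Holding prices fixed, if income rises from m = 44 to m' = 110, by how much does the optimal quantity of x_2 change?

MRS = MU_x_1/MU_x_2 = 5·(x_2/x_1)^(1.5). Set equal to p_1/p_2.
Solve for the ratio: x_2/x_1 = [(1/5)·p_1/p_2]^(2/3).
Substitute x_2 = (x_2/x_1)·x_1 into the budget: x_1* = m/(p_1 + p_2·(x_2/x_1)).
Numerically x_2/x_1 = 1.484489, so x_1* = 44/(10.4 + 1.15·1.484489) = 3.6342 and x_2* = 1.484489·3.6342 = 5.3949.
At m' = 110: x_2* = 13.4874. Change: 13.4874 − 5.3949 = 8.0924.

Δx_2* = 8.0924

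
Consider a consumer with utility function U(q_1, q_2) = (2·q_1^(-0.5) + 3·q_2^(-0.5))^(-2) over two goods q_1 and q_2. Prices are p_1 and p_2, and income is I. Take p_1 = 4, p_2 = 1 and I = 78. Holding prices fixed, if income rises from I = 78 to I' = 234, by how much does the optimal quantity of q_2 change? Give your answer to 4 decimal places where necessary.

MRS = MU_q_1/MU_q_2 = (2/3)·(q_2/q_1)^(1.5). Set equal to p_1/p_2.
Hence q_2/q_1 = ((3/2)·p_1/p_2)^(1/(1.5)), i.e. raised to the 2/3 power.
Substitute q_2 = (q_2/q_1)·q_1 into the budget: q_1* = I/(p_1 + p_2·(q_2/q_1)).
Numerically q_2/q_1 = 3.301927, so q_1* = 78/(4 + 1·3.301927) = 10.6821 and q_2* = 3.301927·10.6821 = 35.2716.
At I' = 234: q_2* = 105.8147. Change: 105.8147 − 35.2716 = 70.5431.

Δq_2* = 70.5431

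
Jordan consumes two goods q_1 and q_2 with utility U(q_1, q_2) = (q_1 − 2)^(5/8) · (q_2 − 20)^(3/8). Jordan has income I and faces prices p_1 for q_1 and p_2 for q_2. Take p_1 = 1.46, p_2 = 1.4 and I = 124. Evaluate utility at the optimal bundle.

V = 33.4214

This is Cobb-Douglas in (q_1−2, q_2−20): tangency gives 0.625·p_2·(q_2−20) = 0.375·p_1·(q_1−2).
After buying the subsistence bundle (2, 20), a share 0.625 of the remaining income goes to q_1: q_1* = 2 + 0.625·(I − 2p_1 − 20p_2)/p_1.
Discretionary income = 124 − 2·1.46 − 20·1.4 = 93.08; q_1* = 2 + 0.625·93.08/1.46 = 41.8459; q_2* = 20 + 0.375·93.08/1.4 = 44.9321.
Utility at the optimum: U(41.8459, 44.9321) = 33.4214.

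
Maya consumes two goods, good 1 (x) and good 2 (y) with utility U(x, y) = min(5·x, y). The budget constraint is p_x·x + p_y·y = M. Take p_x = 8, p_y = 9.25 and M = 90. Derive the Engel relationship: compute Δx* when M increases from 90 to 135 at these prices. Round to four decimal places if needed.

Leontief preferences: the optimum is at the kink where x/1 = y/5, i.e. y = 5·x.
Budget: p_x·x + p_y·5·x = M, so (p_x + 5·p_y)·x = M.
Demand: x*(p_x,p_y,M) = M/(p_x + 5·p_y), y* = 5·M/(p_x + 5·p_y).
Here 8 + 5·9.25 = 54.25, giving x* = 1.659.
At M' = 135: x* = 2.4885. Change: 2.4885 − 1.659 = 0.8295.

Δx* = 0.8295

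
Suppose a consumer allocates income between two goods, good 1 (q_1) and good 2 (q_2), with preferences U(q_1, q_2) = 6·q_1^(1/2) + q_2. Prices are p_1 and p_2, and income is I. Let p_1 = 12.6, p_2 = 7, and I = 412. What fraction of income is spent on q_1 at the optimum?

Set MRS = p_1/p_2: 3·q_1^(−1/2) = p_1/p_2.
Solve: √q_1 = 3·p_2/p_1, so q_1*(p_1,p_2) = (3·p_2/p_1)², and q_2* = (I − p_1·q_1*)/p_2.
Plugging in: q_1* = (3·7/12.6)² = 2.7778, q_2* = 53.8571.
Expenditure on q_1: 12.6·2.7778 = 35; share = 0.085.

share on q_1 = 0.085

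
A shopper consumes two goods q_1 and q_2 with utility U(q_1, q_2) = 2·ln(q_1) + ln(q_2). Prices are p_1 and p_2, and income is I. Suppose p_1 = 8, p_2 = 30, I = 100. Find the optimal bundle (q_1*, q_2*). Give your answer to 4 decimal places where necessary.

q_1* = 8.3333, q_2* = 1.1111

The MRS is 2·q_2/q_1. Set MRS = p_1/p_2.
Rearranging, p_2·q_2 = (1/2)·p_1·q_1. Substituting into the budget gives p_1·q_1·(1 + (1/2)) = I.
Demand: q_1*(p_1,p_2,I) = 2/3·I/p_1 and q_2* = 1/3·I/p_2.
At p_1=8, p_2=30, I=100: q_1* = 2/3·100/8 = 8.3333, q_2* = 1.1111.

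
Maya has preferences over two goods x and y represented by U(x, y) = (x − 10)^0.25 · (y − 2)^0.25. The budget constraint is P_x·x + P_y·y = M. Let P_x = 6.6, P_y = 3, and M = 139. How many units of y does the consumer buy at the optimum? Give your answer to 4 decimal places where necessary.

y* = 13.1667

After buying the subsistence bundle (10, 2), a share 0.5 of the remaining income goes to x: x* = 10 + 0.5·(M − 10P_x − 2P_y)/P_x.
Discretionary income = 139 − 10·6.6 − 2·3 = 67; y* = 2 + 0.5·67/3 = 13.1667.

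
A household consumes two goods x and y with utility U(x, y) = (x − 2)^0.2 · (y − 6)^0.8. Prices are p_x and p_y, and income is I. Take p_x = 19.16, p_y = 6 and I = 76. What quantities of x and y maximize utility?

After buying the subsistence bundle (2, 6), a share 0.2 of the remaining income goes to x: x* = 2 + 0.2·(I − 2p_x − 6p_y)/p_x.
Discretionary income = 76 − 2·19.16 − 6·6 = 1.68; x* = 2 + 0.2·1.68/19.16 = 2.0175; y* = 6 + 0.8·1.68/6 = 6.224.

x* = 2.0175, y* = 6.224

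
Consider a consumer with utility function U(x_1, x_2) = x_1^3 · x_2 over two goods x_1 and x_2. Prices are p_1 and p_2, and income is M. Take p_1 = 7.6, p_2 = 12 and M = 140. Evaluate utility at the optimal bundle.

V = 7691.5509

At p_1=7.6, p_2=12, M=140: x_1* = 0.75·140/7.6 = 13.8158, x_2* = 2.9167.
Utility at the optimum: U(13.8158, 2.9167) = 7691.5509.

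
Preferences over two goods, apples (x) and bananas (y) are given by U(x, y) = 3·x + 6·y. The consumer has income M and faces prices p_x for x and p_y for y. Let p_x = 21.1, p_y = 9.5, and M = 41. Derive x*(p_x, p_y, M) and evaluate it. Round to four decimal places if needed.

x* = 0

Perfect substitutes: compare marginal utility per dollar. 3/p_x vs 6/p_y → 0.1422 vs 0.6316.
y gives more utility per dollar, so spend all income on y: y* = M/p_y, x* = 0.
Numerically: x* = 0, y* = 4.3158.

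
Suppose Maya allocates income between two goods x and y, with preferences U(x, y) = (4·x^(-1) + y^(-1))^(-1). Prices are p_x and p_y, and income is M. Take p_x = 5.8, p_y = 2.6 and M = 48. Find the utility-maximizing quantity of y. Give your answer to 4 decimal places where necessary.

Numerically y/x = 0.746788, so x* = 48/(5.8 + 2.6·0.746788) = 6.2002 and y* = 0.746788·6.2002 = 4.6303.

y* = 4.6303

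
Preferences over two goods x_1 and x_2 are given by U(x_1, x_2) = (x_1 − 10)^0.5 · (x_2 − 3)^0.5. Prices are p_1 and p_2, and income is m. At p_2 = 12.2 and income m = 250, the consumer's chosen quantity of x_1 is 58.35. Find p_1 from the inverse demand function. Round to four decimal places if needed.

p_1 = 2

Let x_1' = x_1−10, x_2' = x_2−3. MRS = x_2'/x_1' = p_1/p_2.
After buying the subsistence bundle (10, 3), a share 0.5 of the remaining income goes to x_1: x_1* = 10 + 0.5·(m − 10p_1 − 3p_2)/p_1.
Set x_1* = 58.35 in the demand function and solve for p_1: p_1 = 2.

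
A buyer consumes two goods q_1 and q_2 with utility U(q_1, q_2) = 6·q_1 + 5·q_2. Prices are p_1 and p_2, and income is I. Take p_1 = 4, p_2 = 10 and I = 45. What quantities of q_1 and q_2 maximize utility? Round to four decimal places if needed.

q_1* = 11.25, q_2* = 0

Linear utility — the consumer picks whichever good has higher MU/price: 6/4 = 1.5 vs 5/10 = 0.5.
q_1 gives more utility per dollar, so spend all income on q_1: q_1* = I/p_1, q_2* = 0.
Numerically: q_1* = 11.25, q_2* = 0.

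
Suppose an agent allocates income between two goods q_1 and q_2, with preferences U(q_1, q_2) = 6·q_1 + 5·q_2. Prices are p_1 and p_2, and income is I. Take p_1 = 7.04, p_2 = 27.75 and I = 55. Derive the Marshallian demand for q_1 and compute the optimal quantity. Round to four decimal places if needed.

q_1* = 7.8125

Perfect substitutes: compare marginal utility per dollar. 6/p_1 vs 5/p_2 → 0.8523 vs 0.1802.
q_1 gives more utility per dollar, so spend all income on q_1: q_1* = I/p_1, q_2* = 0.
Numerically: q_1* = 7.8125, q_2* = 0.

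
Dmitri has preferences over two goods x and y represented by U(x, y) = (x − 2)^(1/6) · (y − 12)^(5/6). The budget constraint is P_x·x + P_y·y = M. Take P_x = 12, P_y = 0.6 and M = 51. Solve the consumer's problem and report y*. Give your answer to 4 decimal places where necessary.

y* = 39.5

This is Cobb-Douglas in (x−2, y−12): tangency gives 1/6·P_y·(y−12) = 5/6·P_x·(x−2).
Substituting into the budget: x* = 2 + 1/6·(M − 2·P_x − 12·P_y)/P_x, and y* = 12 + 5/6·(…)/P_y.
Discretionary income = 51 − 2·12 − 12·0.6 = 19.8; y* = 12 + 5/6·19.8/0.6 = 39.5.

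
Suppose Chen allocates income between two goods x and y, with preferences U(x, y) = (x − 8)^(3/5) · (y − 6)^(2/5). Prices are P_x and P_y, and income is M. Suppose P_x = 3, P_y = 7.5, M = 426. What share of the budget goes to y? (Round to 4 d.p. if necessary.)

MRS = (3/2)·(y−6)/(x−8). Tangency with P_x/P_y gives y−6 = (2/3)·(P_x/P_y)·(x−8).
Substituting into the budget: x* = 8 + 0.6·(M − 8·P_x − 6·P_y)/P_x, and y* = 6 + 0.4·(…)/P_y.
Discretionary income = 426 − 8·3 − 6·7.5 = 357; x* = 8 + 0.6·357/3 = 79.4; y* = 6 + 0.4·357/7.5 = 25.04.
Expenditure on y: 7.5·25.04 = 187.8; share = 0.4408.

share on y = 0.4408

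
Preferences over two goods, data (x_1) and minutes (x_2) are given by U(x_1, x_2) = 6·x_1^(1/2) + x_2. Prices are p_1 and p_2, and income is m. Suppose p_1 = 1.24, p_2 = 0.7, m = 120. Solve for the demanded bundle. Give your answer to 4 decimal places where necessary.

Set MRS = p_1/p_2: 3·x_1^(−1/2) = p_1/p_2.
Thus x_1* = (3·p_2/p_1)² — independent of m — with the rest of income spent on x_2.
Plugging in: x_1* = (3·0.7/1.24)² = 2.8681, x_2* = 166.3479.

x_1* = 2.8681, x_2* = 166.3479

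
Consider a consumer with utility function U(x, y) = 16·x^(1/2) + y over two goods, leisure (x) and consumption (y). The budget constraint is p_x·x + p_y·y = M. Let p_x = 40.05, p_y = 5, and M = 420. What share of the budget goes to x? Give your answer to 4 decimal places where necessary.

share on x = 0.0951

Thus x* = (8·p_y/p_x)² — independent of M — with the rest of income spent on y.
Plugging in: x* = (8·5/40.05)² = 0.9975, y* = 76.01.
Expenditure on x: 40.05·0.9975 = 39.9501; share = 0.0951.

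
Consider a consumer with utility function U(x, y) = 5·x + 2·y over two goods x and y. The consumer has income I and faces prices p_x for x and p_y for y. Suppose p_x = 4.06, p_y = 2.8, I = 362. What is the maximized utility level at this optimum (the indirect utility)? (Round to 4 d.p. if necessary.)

Numerically: x* = 89.1626, y* = 0.
Utility at the optimum: U(89.1626, 0) = 445.8128.

V = 445.8128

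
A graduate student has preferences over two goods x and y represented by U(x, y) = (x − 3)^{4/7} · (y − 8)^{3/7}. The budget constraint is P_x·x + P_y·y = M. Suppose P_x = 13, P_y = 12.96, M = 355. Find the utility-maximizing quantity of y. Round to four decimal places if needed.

y* = 15.0212

Let x' = x−3, y' = y−8. MRS = (4/3)·y'/x' = P_x/P_y.
Substituting into the budget: x* = 3 + 4/7·(M − 3·P_x − 8·P_y)/P_x, and y* = 8 + 3/7·(…)/P_y.
Discretionary income = 355 − 3·13 − 8·12.96 = 212.32; y* = 8 + 3/7·212.32/12.96 = 15.0212.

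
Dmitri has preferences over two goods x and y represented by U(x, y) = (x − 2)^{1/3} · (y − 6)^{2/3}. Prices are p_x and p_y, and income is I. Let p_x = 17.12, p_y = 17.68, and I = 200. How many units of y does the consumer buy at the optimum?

MRS = (1/2)·(y−6)/(x−2). Tangency with p_x/p_y gives y−6 = 2·(p_x/p_y)·(x−2).
After buying the subsistence bundle (2, 6), a share 1/3 of the remaining income goes to x: x* = 2 + 1/3·(I − 2p_x − 6p_y)/p_x.
Discretionary income = 200 − 2·17.12 − 6·17.68 = 59.68; y* = 6 + 2/3·59.68/17.68 = 8.2504.

y* = 8.2504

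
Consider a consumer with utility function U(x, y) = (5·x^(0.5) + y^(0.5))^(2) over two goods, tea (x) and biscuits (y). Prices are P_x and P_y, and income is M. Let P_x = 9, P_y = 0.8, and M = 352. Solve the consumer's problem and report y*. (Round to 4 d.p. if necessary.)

y* = 136.5517

From the CES first-order condition, 5·(y/x)^(0.5) = P_x/P_y.
Solve for the ratio: y/x = [(1/5)·P_x/P_y]^(2).
Substitute y = (y/x)·x into the budget: x* = M/(P_x + P_y·(y/x)).
Numerically y/x = 5.0625, so x* = 352/(9 + 0.8·5.0625) = 26.9732 and y* = 5.0625·26.9732 = 136.5517.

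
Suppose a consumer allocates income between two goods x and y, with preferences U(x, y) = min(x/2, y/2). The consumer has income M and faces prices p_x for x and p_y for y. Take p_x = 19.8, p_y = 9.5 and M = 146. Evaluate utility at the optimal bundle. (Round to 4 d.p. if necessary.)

V = 2.4915

Demand: x*(p_x,p_y,M) = 2·M/(2·p_x + 2·p_y), y* = 2·M/(2·p_x + 2·p_y).
Here 2·19.8 + 2·9.5 = 58.6, giving x* = 4.9829 and y* = 4.9829.
Utility at the optimum: U(4.9829, 4.9829) = 2.4915.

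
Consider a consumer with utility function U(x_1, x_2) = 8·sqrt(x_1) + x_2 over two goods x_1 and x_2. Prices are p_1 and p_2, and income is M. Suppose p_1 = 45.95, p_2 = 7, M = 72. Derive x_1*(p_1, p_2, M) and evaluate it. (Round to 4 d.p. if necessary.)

x_1* = 0.3713

Plugging in: x_1* = (4·7/45.95)² = 0.3713.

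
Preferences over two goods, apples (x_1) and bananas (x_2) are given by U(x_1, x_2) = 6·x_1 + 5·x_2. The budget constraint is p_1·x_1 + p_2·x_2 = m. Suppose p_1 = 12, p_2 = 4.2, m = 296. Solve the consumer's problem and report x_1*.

Perfect substitutes: compare marginal utility per dollar. 6/p_1 vs 5/p_2 → 0.5 vs 1.1905.
x_2 gives more utility per dollar, so spend all income on x_2: x_2* = m/p_2, x_1* = 0.
Numerically: x_1* = 0, x_2* = 70.4762.

x_1* = 0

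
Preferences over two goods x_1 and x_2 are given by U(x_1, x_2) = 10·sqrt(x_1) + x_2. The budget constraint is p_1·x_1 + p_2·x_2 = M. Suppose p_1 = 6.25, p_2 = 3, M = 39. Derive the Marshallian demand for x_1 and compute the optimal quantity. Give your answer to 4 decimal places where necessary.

MU_x_1 = 5/√x_1, MU_x_2 = 1. Tangency: 5/√x_1 = p_1/p_2.
Solve: √x_1 = 5·p_2/p_1, so x_1*(p_1,p_2) = (5·p_2/p_1)², and x_2* = (M − p_1·x_1*)/p_2.
Plugging in: x_1* = (5·3/6.25)² = 5.76.

x_1* = 5.76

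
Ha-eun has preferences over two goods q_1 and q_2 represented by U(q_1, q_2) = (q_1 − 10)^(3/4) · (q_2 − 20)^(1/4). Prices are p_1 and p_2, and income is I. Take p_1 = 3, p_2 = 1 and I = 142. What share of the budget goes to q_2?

Let q_1' = q_1−10, q_2' = q_2−20. MRS = 3·q_2'/q_1' = p_1/p_2.
After buying the subsistence bundle (10, 20), a share 0.75 of the remaining income goes to q_1: q_1* = 10 + 0.75·(I − 10p_1 − 20p_2)/p_1.
Discretionary income = 142 − 10·3 − 20·1 = 92; q_1* = 10 + 0.75·92/3 = 33; q_2* = 20 + 0.25·92/1 = 43.
Expenditure on q_2: 1·43 = 43; share = 0.3028.

share on q_2 = 0.3028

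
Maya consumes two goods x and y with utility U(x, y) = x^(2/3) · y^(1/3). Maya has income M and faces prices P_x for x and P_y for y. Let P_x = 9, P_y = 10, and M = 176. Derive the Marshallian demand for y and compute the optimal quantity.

Demand: x*(P_x,P_y,M) = 2/3·M/P_x and y* = 1/3·M/P_y.
At P_x=9, P_y=10, M=176: y* = 1/3·176/10 = 5.8667.

y* = 5.8667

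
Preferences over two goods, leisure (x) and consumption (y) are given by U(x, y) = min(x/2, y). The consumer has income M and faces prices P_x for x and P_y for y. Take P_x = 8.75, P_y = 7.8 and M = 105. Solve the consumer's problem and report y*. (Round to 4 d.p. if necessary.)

Demand: x*(P_x,P_y,M) = 2·M/(2·P_x + P_y), y* = M/(2·P_x + P_y).
Here 2·8.75 + 7.8 = 25.3, giving y* = 4.1502.

y* = 4.1502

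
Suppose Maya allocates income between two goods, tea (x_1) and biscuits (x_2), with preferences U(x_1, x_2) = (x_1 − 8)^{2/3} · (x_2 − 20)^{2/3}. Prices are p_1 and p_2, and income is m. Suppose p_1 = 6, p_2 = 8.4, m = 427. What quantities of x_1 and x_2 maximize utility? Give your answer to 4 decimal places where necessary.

x_1* = 25.5833, x_2* = 32.5595

This is Cobb-Douglas in (x_1−8, x_2−20): tangency gives 2/3·p_2·(x_2−20) = 2/3·p_1·(x_1−8).
After buying the subsistence bundle (8, 20), a share 0.5 of the remaining income goes to x_1: x_1* = 8 + 0.5·(m − 8p_1 − 20p_2)/p_1.
Discretionary income = 427 − 8·6 − 20·8.4 = 211; x_1* = 8 + 0.5·211/6 = 25.5833; x_2* = 20 + 0.5·211/8.4 = 32.5595.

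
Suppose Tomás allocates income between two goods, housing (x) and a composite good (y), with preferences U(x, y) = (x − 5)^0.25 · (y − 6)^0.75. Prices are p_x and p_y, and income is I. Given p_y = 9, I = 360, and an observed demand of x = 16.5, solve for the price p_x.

This is Cobb-Douglas in (x−5, y−6): tangency gives 0.25·p_y·(y−6) = 0.75·p_x·(x−5).
After buying the subsistence bundle (5, 6), a share 0.25 of the remaining income goes to x: x* = 5 + 0.25·(I − 5p_x − 6p_y)/p_x.
Set x* = 16.5 in the demand function and solve for p_x: p_x = 6.

p_x = 6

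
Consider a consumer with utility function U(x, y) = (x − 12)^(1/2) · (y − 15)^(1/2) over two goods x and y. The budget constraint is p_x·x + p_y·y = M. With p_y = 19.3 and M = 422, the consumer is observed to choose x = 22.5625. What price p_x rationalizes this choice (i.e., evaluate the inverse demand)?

p_x = 4

This is Cobb-Douglas in (x−12, y−15): tangency gives 0.5·p_y·(y−15) = 0.5·p_x·(x−12).
Substituting into the budget: x* = 12 + 0.5·(M − 12·p_x − 15·p_y)/p_x, and y* = 15 + 0.5·(…)/p_y.
Set x* = 22.5625 in the demand function and solve for p_x: p_x = 4.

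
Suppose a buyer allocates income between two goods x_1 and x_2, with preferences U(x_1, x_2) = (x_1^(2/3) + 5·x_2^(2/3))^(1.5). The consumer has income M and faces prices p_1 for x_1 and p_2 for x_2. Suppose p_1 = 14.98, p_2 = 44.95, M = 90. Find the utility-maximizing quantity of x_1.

x_1* = 0.4037

MRS = MU_x_1/MU_x_2 = (1/5)·(x_2/x_1)^(1/3). Set equal to p_1/p_2.
Solve for the ratio: x_2/x_1 = [5·p_1/p_2]^(3).
Substitute x_2 = (x_2/x_1)·x_1 into the budget: x_1* = M/(p_1 + p_2·(x_2/x_1)).
Numerically x_2/x_1 = 4.62654, so x_1* = 90/(14.98 + 44.95·4.62654) = 0.4037.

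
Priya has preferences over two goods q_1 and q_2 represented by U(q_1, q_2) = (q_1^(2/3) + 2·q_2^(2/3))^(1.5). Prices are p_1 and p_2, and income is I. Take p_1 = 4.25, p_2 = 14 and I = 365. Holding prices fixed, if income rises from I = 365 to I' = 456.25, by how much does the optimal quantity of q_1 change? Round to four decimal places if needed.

From the CES first-order condition, (1/2)·(q_2/q_1)^(1/3) = p_1/p_2.
Solve for the ratio: q_2/q_1 = [2·p_1/p_2]^(3).
Substitute q_2 = (q_2/q_1)·q_1 into the budget: q_1* = I/(p_1 + p_2·(q_2/q_1)).
Numerically q_2/q_1 = 0.223806, so q_1* = 365/(4.25 + 14·0.223806) = 49.436.
At I' = 456.25: q_1* = 61.7949. Change: 61.7949 − 49.436 = 12.359.

Δq_1* = 12.359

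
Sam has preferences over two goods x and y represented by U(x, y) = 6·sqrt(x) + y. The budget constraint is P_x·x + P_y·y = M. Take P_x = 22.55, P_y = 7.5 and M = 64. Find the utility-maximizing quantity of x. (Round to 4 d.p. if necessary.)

Set MRS = P_x/P_y: 3·x^(−1/2) = P_x/P_y.
Thus x* = (3·P_y/P_x)² — independent of M — with the rest of income spent on y.
Plugging in: x* = (3·7.5/22.55)² = 0.9956.

x* = 0.9956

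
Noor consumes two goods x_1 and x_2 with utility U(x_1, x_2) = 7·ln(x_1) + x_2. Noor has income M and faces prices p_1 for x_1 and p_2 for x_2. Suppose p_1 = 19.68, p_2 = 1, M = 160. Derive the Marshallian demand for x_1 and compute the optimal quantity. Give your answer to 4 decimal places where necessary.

x_1* = 0.3557

Set MRS = p_1/p_2: (7/x_1)/1 = p_1/p_2.
So x_1*(p_1,p_2) = 7·p_2/p_1, independent of income; and x_2* = (M − 7·p_2)/p_2.
At the given prices: x_1* = 7·1/19.68 = 0.3557.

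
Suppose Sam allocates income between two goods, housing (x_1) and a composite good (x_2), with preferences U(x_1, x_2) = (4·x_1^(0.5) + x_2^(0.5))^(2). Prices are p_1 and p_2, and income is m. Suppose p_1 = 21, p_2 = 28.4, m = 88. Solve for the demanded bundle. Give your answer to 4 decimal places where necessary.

From the CES first-order condition, 4·(x_2/x_1)^(0.5) = p_1/p_2.
Hence x_2/x_1 = ((1/4)·p_1/p_2)^(1/(0.5)), i.e. raised to the 2 power.
With the ratio pinned down, the budget gives x_1* = m/(p_1 + p_2·(x_2/x_1)) and x_2* = (x_2/x_1)·x_1*.
Numerically x_2/x_1 = 0.034173, so x_1* = 88/(21 + 28.4·0.034173) = 4.0054 and x_2* = 0.034173·4.0054 = 0.1369.

x_1* = 4.0054, x_2* = 0.1369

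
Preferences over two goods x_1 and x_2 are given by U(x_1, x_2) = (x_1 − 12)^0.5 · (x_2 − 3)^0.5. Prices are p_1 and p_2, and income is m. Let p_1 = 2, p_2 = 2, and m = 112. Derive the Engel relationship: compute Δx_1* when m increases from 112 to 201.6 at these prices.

Δx_1* = 22.4

Let x_1' = x_1−12, x_2' = x_2−3. MRS = x_2'/x_1' = p_1/p_2.
Substituting into the budget: x_1* = 12 + 0.5·(m − 12·p_1 − 3·p_2)/p_1, and x_2* = 3 + 0.5·(…)/p_2.
Discretionary income = 112 − 12·2 − 3·2 = 82; x_1* = 12 + 0.5·82/2 = 32.5.
At m' = 201.6: x_1* = 54.9. Change: 54.9 − 32.5 = 22.4.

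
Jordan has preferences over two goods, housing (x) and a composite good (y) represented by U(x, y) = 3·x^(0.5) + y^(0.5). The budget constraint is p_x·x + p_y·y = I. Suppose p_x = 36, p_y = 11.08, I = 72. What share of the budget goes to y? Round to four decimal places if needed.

MRS = MU_x/MU_y = 3·(y/x)^(0.5). Set equal to p_x/p_y.
Solve for the ratio: y/x = [(1/3)·p_x/p_y]^(2).
With the ratio pinned down, the budget gives x* = I/(p_x + p_y·(y/x)) and y* = (y/x)·x*.
Numerically y/x = 1.172959, so x* = 72/(36 + 11.08·1.172959) = 1.4695 and y* = 1.172959·1.4695 = 1.7237.
Expenditure on y: 11.08·1.7237 = 19.0981; share = 0.2653.

share on y = 0.2653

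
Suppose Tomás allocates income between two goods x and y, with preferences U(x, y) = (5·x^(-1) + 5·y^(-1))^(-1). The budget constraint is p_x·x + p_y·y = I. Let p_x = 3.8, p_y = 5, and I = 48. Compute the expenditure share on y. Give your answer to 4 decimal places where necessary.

MRS = MU_x/MU_y = (y/x)^(2). Set equal to p_x/p_y.
Solve for the ratio: y/x = [p_x/p_y]^(0.5).
Substitute y = (y/x)·x into the budget: x* = I/(p_x + p_y·(y/x)).
Numerically y/x = 0.87178, so x* = 48/(3.8 + 5·0.87178) = 5.8831 and y* = 0.87178·5.8831 = 5.1288.
Expenditure on y: 5·5.1288 = 25.644; share = 0.5343.

share on y = 0.5343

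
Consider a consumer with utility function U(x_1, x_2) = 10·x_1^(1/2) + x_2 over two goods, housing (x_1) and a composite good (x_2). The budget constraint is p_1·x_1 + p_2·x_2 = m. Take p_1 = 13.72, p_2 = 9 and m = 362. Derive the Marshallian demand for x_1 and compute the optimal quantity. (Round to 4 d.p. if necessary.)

Utility is quasi-linear in x_2; the FOC for x_1 is 5/√x_1 = p_1/p_2.
Solve: √x_1 = 5·p_2/p_1, so x_1*(p_1,p_2) = (5·p_2/p_1)², and x_2* = (m − p_1·x_1*)/p_2.
Plugging in: x_1* = (5·9/13.72)² = 10.7576.

x_1* = 10.7576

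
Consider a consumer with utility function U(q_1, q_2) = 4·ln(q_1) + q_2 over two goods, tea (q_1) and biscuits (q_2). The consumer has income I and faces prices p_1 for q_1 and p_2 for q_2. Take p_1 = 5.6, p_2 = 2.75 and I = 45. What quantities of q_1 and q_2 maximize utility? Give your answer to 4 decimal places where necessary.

So q_1*(p_1,p_2) = 4·p_2/p_1, independent of income; and q_2* = (I − 4·p_2)/p_2.
At the given prices: q_1* = 4·2.75/5.6 = 1.9643, and q_2* = 12.3636.

q_1* = 1.9643, q_2* = 12.3636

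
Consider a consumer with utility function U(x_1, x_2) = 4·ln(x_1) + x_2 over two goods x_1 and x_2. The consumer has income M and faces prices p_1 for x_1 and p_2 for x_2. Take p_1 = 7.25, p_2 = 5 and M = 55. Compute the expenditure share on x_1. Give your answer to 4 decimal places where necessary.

share on x_1 = 0.3636

MU_x_1 = 4/x_1, MU_x_2 = 1. Tangency: 4/x_1 = p_1/p_2.
So x_1*(p_1,p_2) = 4·p_2/p_1, independent of income; and x_2* = (M − 4·p_2)/p_2.
At the given prices: x_1* = 4·5/7.25 = 2.7586, and x_2* = 7.
Expenditure on x_1: 7.25·2.7586 = 20; share = 0.3636.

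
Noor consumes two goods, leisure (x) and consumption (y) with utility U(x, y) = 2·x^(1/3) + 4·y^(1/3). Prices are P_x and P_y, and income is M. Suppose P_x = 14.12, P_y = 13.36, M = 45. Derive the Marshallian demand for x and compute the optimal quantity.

x* = 0.8155

MU_x ∝ 2·x^(-2/3), MU_y ∝ 4·y^(-2/3), so MRS = (1/2)·(y/x)^(2/3) = P_x/P_y.
Solve for the ratio: y/x = [2·P_x/P_y]^(1.5).
Substitute y = (y/x)·x into the budget: x* = M/(P_x + P_y·(y/x)).
Numerically y/x = 3.073175, so x* = 45/(14.12 + 13.36·3.073175) = 0.8155.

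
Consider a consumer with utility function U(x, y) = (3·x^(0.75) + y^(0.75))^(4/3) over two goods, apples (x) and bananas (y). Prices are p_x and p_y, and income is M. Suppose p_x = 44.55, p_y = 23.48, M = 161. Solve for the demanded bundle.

x* = 3.3329, y* = 0.5333

MRS = MU_x/MU_y = 3·(y/x)^(0.25). Set equal to p_x/p_y.
Hence y/x = ((1/3)·p_x/p_y)^(1/(0.25)), i.e. raised to the 4 power.
With the ratio pinned down, the budget gives x* = M/(p_x + p_y·(y/x)) and y* = (y/x)·x*.
Numerically y/x = 0.159998, so x* = 161/(44.55 + 23.48·0.159998) = 3.3329 and y* = 0.159998·3.3329 = 0.5333.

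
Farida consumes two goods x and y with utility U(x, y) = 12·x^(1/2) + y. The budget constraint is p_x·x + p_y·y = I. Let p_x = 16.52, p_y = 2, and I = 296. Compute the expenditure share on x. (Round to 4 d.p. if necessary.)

share on x = 0.0294

Set MRS = p_x/p_y: 6·x^(−1/2) = p_x/p_y.
Thus x* = (6·p_y/p_x)² — independent of I — with the rest of income spent on y.
Plugging in: x* = (6·2/16.52)² = 0.5276, y* = 143.6416.
Expenditure on x: 16.52·0.5276 = 8.7167; share = 0.0294.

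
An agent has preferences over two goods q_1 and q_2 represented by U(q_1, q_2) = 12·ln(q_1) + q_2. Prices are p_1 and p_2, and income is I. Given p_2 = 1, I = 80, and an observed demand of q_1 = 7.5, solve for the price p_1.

MU_q_1 = 12/q_1, MU_q_2 = 1. Tangency: 12/q_1 = p_1/p_2.
So q_1*(p_1,p_2) = 12·p_2/p_1, independent of income; and q_2* = (I − 12·p_2)/p_2.
Set q_1* = 7.5 in the demand function and solve for p_1: p_1 = 1.6.

p_1 = 1.6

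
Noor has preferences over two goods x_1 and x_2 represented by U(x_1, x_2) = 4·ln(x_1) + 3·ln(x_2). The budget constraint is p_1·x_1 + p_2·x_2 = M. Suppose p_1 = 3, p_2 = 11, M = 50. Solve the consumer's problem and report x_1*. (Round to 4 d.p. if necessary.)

x_1* = 9.5238

Tangency: MRS = (4/3)·x_2/x_1 = p_1/p_2.
Rearranging, p_2·x_2 = (3/4)·p_1·x_1. Substituting into the budget gives p_1·x_1·(1 + (3/4)) = M.
Demand: x_1*(p_1,p_2,M) = 4/7·M/p_1 and x_2* = 3/7·M/p_2.
At p_1=3, p_2=11, M=50: x_1* = 4/7·50/3 = 9.5238.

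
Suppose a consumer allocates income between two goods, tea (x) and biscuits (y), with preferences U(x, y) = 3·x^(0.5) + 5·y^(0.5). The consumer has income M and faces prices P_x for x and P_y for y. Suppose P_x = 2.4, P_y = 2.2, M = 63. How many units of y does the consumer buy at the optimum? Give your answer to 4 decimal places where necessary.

MRS = MU_x/MU_y = (3/5)·(y/x)^(0.5). Set equal to P_x/P_y.
Hence y/x = ((5/3)·P_x/P_y)^(1/(0.5)), i.e. raised to the 2 power.
With the ratio pinned down, the budget gives x* = M/(P_x + P_y·(y/x)) and y* = (y/x)·x*.
Numerically y/x = 3.305785, so x* = 63/(2.4 + 2.2·3.305785) = 6.5132 and y* = 3.305785·6.5132 = 21.5311.

y* = 21.5311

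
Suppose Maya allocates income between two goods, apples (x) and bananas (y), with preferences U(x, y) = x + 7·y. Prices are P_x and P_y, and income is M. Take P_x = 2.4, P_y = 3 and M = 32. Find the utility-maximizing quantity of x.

Linear utility — the consumer picks whichever good has higher MU/price: 1/2.4 = 0.4167 vs 7/3 = 2.3333.
y gives more utility per dollar, so spend all income on y: y* = M/P_y, x* = 0.
Numerically: x* = 0, y* = 10.6667.

x* = 0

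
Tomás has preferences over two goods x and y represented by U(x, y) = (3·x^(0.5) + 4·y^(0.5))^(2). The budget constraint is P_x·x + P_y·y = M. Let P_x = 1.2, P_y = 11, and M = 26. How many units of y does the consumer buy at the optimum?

y* = 0.3839

Substitute y = (y/x)·x into the budget: x* = M/(P_x + P_y·(y/x)).
Numerically y/x = 0.021157, so x* = 26/(1.2 + 11·0.021157) = 18.1472 and y* = 0.021157·18.1472 = 0.3839.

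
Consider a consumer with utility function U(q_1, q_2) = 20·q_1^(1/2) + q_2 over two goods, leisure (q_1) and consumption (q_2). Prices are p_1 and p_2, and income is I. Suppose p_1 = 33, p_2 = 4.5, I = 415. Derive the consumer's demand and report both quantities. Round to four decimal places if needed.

q_1* = 1.8595, q_2* = 78.5859

Plugging in: q_1* = (10·4.5/33)² = 1.8595, q_2* = 78.5859.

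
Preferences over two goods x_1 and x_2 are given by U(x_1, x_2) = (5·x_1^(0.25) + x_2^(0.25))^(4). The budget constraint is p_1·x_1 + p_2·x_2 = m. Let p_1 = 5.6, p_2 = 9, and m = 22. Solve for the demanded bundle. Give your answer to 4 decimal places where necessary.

x_1* = 3.5719, x_2* = 0.2219

From the CES first-order condition, 5·(x_2/x_1)^(0.75) = p_1/p_2.
Hence x_2/x_1 = ((1/5)·p_1/p_2)^(1/(0.75)), i.e. raised to the 4/3 power.
With the ratio pinned down, the budget gives x_1* = m/(p_1 + p_2·(x_2/x_1)) and x_2* = (x_2/x_1)·x_1*.
Numerically x_2/x_1 = 0.06213, so x_1* = 22/(5.6 + 9·0.06213) = 3.5719 and x_2* = 0.06213·3.5719 = 0.2219.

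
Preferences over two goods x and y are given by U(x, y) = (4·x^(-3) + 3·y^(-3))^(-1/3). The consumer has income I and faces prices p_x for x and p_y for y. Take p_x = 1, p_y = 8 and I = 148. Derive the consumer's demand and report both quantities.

MRS = MU_x/MU_y = (4/3)·(y/x)^(4). Set equal to p_x/p_y.
Hence y/x = ((3/4)·p_x/p_y)^(1/(4)), i.e. raised to the 0.25 power.
Substitute y = (y/x)·x into the budget: x* = I/(p_x + p_y·(y/x)).
Numerically y/x = 0.553341, so x* = 148/(1 + 8·0.553341) = 27.2724 and y* = 0.553341·27.2724 = 15.0909.

x* = 27.2724, y* = 15.0909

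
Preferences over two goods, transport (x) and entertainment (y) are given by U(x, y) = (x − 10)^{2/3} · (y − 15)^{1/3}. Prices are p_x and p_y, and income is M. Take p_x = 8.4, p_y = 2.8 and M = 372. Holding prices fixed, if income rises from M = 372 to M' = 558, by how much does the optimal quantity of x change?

Let x' = x−10, y' = y−15. MRS = 2·y'/x' = p_x/p_y.
Substituting into the budget: x* = 10 + 2/3·(M − 10·p_x − 15·p_y)/p_x, and y* = 15 + 1/3·(…)/p_y.
Discretionary income = 372 − 10·8.4 − 15·2.8 = 246; x* = 10 + 2/3·246/8.4 = 29.5238.
At M' = 558: x* = 44.2857. Change: 44.2857 − 29.5238 = 14.7619.

Δx* = 14.7619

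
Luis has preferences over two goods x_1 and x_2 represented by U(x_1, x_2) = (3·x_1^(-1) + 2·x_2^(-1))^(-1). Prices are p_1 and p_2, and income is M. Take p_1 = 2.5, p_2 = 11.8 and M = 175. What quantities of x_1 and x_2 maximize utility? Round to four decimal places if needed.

x_1* = 25.2354, x_2* = 9.484

MU_x_1 ∝ 3·x_1^(-2), MU_x_2 ∝ 2·x_2^(-2), so MRS = (3/2)·(x_2/x_1)^(2) = p_1/p_2.
Hence x_2/x_1 = ((2/3)·p_1/p_2)^(1/(2)), i.e. raised to the 0.5 power.
With the ratio pinned down, the budget gives x_1* = M/(p_1 + p_2·(x_2/x_1)) and x_2* = (x_2/x_1)·x_1*.
Numerically x_2/x_1 = 0.375823, so x_1* = 175/(2.5 + 11.8·0.375823) = 25.2354 and x_2* = 0.375823·25.2354 = 9.484.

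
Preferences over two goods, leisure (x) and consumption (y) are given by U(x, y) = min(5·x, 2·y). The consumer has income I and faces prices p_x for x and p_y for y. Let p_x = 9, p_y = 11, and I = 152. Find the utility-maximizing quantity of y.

y* = 10.411

With perfect complements, no substitution: consume in ratio x:y = 2:5.
Budget: p_x·x + p_y·(5/2)·x = I, so (2·p_x + 5·p_y)·x = 2·I.
Demand: x*(p_x,p_y,I) = 2·I/(2·p_x + 5·p_y), y* = 5·I/(2·p_x + 5·p_y).
Here 2·9 + 5·11 = 73, giving y* = 10.411.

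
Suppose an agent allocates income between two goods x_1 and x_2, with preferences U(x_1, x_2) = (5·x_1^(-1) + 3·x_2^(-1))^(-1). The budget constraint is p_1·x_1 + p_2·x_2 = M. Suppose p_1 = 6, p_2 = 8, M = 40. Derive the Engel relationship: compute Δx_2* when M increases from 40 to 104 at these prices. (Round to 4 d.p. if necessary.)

From the CES first-order condition, (5/3)·(x_2/x_1)^(2) = p_1/p_2.
Solve for the ratio: x_2/x_1 = [(3/5)·p_1/p_2]^(0.5).
With the ratio pinned down, the budget gives x_1* = M/(p_1 + p_2·(x_2/x_1)) and x_2* = (x_2/x_1)·x_1*.
Numerically x_2/x_1 = 0.67082, so x_1* = 40/(6 + 8·0.67082) = 3.5191 and x_2* = 0.67082·3.5191 = 2.3607.
At M' = 104: x_2* = 6.1378. Change: 6.1378 − 2.3607 = 3.7771.

Δx_2* = 3.7771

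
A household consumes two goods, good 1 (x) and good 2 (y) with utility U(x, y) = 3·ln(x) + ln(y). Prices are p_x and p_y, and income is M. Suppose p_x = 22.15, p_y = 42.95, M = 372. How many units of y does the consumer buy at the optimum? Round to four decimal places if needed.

The MRS is 3·y/x. Set MRS = p_x/p_y.
Rearranging, p_y·y = (1/3)·p_x·x. Substituting into the budget gives p_x·x·(1 + (1/3)) = M.
Demand: x*(p_x,p_y,M) = 0.75·M/p_x and y* = 0.25·M/p_y.
At p_x=22.15, p_y=42.95, M=372: y* = 0.25·372/42.95 = 2.1653.

y* = 2.1653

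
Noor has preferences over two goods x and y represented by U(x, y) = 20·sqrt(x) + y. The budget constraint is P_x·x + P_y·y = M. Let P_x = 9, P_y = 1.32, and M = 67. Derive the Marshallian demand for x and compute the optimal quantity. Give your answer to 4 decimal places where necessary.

Set MRS = P_x/P_y: 10·x^(−1/2) = P_x/P_y.
Solve: √x = 10·P_y/P_x, so x*(P_x,P_y) = (10·P_y/P_x)², and y* = (M − P_x·x*)/P_y.
Plugging in: x* = (10·1.32/9)² = 2.1511.

x* = 2.1511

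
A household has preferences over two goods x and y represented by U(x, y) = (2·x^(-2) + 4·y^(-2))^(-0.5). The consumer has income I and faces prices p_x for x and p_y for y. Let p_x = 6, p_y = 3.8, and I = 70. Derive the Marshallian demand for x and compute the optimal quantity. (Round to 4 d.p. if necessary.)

x* = 6.0475

MU_x ∝ 2·x^(-3), MU_y ∝ 4·y^(-3), so MRS = (1/2)·(y/x)^(3) = p_x/p_y.
Solve for the ratio: y/x = [2·p_x/p_y]^(1/3).
With the ratio pinned down, the budget gives x* = I/(p_x + p_y·(y/x)) and y* = (y/x)·x*.
Numerically y/x = 1.467121, so x* = 70/(6 + 3.8·1.467121) = 6.0475.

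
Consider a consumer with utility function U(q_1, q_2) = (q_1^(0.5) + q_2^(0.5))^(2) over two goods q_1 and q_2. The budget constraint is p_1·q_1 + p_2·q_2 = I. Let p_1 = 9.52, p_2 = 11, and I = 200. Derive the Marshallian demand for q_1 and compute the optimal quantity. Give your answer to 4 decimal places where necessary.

q_1* = 11.2618

MRS = MU_q_1/MU_q_2 = (q_2/q_1)^(0.5). Set equal to p_1/p_2.
Hence q_2/q_1 = (p_1/p_2)^(1/(0.5)), i.e. raised to the 2 power.
Substitute q_2 = (q_2/q_1)·q_1 into the budget: q_1* = I/(p_1 + p_2·(q_2/q_1)).
Numerically q_2/q_1 = 0.749012, so q_1* = 200/(9.52 + 11·0.749012) = 11.2618.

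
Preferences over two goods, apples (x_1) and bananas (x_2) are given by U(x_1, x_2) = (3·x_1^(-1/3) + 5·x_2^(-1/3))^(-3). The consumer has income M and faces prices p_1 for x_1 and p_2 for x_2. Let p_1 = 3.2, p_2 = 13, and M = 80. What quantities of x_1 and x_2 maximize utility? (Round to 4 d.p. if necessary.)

x_1* = 8.1103, x_2* = 4.1575

MRS = MU_x_1/MU_x_2 = (3/5)·(x_2/x_1)^(4/3). Set equal to p_1/p_2.
Solve for the ratio: x_2/x_1 = [(5/3)·p_1/p_2]^(0.75).
Substitute x_2 = (x_2/x_1)·x_1 into the budget: x_1* = M/(p_1 + p_2·(x_2/x_1)).
Numerically x_2/x_1 = 0.512615, so x_1* = 80/(3.2 + 13·0.512615) = 8.1103 and x_2* = 0.512615·8.1103 = 4.1575.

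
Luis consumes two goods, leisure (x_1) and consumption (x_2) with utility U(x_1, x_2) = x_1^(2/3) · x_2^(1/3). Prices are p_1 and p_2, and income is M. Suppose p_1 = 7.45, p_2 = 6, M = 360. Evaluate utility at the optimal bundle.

V = 27.4819

The MRS is 2·x_2/x_1. Set MRS = p_1/p_2.
Rearranging, p_2·x_2 = (1/2)·p_1·x_1. Substituting into the budget gives p_1·x_1·(1 + (1/2)) = M.
Demand: x_1*(p_1,p_2,M) = 2/3·M/p_1 and x_2* = 1/3·M/p_2.
At p_1=7.45, p_2=6, M=360: x_1* = 2/3·360/7.45 = 32.2148, x_2* = 20.
Utility at the optimum: U(32.2148, 20) = 27.4819.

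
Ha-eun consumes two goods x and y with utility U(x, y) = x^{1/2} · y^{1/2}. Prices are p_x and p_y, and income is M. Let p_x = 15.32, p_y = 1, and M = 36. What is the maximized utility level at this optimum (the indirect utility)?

V = 4.5988

MU_x/MU_y = (0.5·y)/(0.5·x); tangency sets this equal to p_x/p_y.
So 0.5·p_y·y = 0.5·p_x·x; combined with the budget, a share 0.5 of income goes to x.
Demand: x*(p_x,p_y,M) = 0.5·M/p_x and y* = 0.5·M/p_y.
At p_x=15.32, p_y=1, M=36: x* = 0.5·36/15.32 = 1.1749, y* = 18.
Utility at the optimum: U(1.1749, 18) = 4.5988.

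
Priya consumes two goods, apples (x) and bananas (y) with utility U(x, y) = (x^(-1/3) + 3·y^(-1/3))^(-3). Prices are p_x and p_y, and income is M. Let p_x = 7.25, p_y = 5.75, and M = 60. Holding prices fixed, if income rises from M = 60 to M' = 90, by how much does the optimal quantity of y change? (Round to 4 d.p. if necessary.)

MU_x ∝ x^(-4/3), MU_y ∝ 3·y^(-4/3), so MRS = (1/3)·(y/x)^(4/3) = p_x/p_y.
Solve for the ratio: y/x = [3·p_x/p_y]^(0.75).
Substitute y = (y/x)·x into the budget: x* = M/(p_x + p_y·(y/x)).
Numerically y/x = 2.712336, so x* = 60/(7.25 + 5.75·2.712336) = 2.6263 and y* = 2.712336·2.6263 = 7.1234.
At M' = 90: y* = 10.6851. Change: 10.6851 − 7.1234 = 3.5617.

Δy* = 3.5617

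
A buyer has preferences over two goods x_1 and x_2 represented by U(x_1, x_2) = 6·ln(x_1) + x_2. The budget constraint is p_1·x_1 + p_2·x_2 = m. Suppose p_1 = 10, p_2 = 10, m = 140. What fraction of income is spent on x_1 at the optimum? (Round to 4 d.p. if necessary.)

share on x_1 = 0.4286

Set MRS = p_1/p_2: (6/x_1)/1 = p_1/p_2.
So x_1*(p_1,p_2) = 6·p_2/p_1, independent of income; and x_2* = (m − 6·p_2)/p_2.
At the given prices: x_1* = 6·10/10 = 6, and x_2* = 8.
Expenditure on x_1: 10·6 = 60; share = 0.4286.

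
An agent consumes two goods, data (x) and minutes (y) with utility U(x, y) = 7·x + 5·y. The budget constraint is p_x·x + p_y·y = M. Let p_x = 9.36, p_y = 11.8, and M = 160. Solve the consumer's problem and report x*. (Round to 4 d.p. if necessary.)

Perfect substitutes: compare marginal utility per dollar. 7/p_x vs 5/p_y → 0.7479 vs 0.4237.
x gives more utility per dollar, so spend all income on x: x* = M/p_x, y* = 0.
Numerically: x* = 17.094, y* = 0.

x* = 17.094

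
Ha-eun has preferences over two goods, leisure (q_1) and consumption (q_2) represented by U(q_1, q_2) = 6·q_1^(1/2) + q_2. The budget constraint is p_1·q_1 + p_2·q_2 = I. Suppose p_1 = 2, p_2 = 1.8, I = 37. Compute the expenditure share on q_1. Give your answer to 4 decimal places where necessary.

share on q_1 = 0.3941

Set MRS = p_1/p_2: 3·q_1^(−1/2) = p_1/p_2.
Solve: √q_1 = 3·p_2/p_1, so q_1*(p_1,p_2) = (3·p_2/p_1)², and q_2* = (I − p_1·q_1*)/p_2.
Plugging in: q_1* = (3·1.8/2)² = 7.29, q_2* = 12.4556.
Expenditure on q_1: 2·7.29 = 14.58; share = 0.3941.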